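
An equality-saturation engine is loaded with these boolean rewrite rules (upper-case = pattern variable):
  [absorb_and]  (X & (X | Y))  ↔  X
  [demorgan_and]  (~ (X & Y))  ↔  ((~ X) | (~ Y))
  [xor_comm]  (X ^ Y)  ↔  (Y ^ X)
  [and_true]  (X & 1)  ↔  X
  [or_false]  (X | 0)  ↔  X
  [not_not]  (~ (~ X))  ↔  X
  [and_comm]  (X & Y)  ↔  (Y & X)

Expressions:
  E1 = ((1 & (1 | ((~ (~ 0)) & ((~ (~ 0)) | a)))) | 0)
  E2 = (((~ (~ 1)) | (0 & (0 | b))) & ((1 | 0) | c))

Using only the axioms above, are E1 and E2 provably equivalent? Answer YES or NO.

1. [absorb_and →] ((~ (~ 0)) & ((~ (~ 0)) | a))  →  (~ (~ 0));  E1 = ((1 & (1 | (~ (~ 0)))) | 0)
2. [not_not →] (~ (~ 0))  →  0;  E1 = ((1 & (1 | 0)) | 0)
3. [or_false →] (1 | 0)  →  1;  E1 = ((1 & 1) | 0)
4. [and_true →] (1 & 1)  →  1;  E1 = (1 | 0)
5. [absorb_and ←] (1 | 0)  →  ((1 | 0) & ((1 | 0) | c))
6. [not_not ←] 1  →  (~ (~ 1));  E1 = (((~ (~ 1)) | 0) & ((1 | 0) | c))
7. [absorb_and ←] 0  →  (0 & (0 | b));  this is E2

YES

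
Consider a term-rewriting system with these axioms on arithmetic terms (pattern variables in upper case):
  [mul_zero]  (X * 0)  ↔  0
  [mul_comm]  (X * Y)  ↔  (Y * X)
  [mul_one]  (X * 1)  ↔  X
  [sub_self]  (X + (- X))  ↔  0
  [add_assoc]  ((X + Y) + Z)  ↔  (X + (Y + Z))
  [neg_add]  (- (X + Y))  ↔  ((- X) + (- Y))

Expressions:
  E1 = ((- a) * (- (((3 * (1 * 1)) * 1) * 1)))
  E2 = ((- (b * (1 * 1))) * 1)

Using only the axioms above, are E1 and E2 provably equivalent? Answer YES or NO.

NO

Every axiom is a valid identity, so a rewrite proof would force E1 and E2 to agree under every assignment.
At a=0, b=1: E1 = 0 but E2 = -1; they differ, so no derivation exists.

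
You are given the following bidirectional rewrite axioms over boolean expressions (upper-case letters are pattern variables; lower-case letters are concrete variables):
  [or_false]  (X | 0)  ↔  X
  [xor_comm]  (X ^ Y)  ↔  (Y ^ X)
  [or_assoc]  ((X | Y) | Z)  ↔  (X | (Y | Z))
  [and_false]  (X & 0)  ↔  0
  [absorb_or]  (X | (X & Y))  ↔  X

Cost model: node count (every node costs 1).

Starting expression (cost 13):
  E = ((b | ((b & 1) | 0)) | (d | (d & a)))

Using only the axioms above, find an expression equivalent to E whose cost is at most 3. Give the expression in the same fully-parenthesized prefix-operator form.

(b | d)   [cost 3]

step 1: absorb_or (→) rewrites (d | (d & a)) into d, now ((b | ((b & 1) | 0)) | d)
step 2: or_false (→) rewrites ((b & 1) | 0) into (b & 1), now ((b | (b & 1)) | d)
step 3: absorb_or (→) rewrites (b | (b & 1)) into b, reaching cost 3 (bound 3)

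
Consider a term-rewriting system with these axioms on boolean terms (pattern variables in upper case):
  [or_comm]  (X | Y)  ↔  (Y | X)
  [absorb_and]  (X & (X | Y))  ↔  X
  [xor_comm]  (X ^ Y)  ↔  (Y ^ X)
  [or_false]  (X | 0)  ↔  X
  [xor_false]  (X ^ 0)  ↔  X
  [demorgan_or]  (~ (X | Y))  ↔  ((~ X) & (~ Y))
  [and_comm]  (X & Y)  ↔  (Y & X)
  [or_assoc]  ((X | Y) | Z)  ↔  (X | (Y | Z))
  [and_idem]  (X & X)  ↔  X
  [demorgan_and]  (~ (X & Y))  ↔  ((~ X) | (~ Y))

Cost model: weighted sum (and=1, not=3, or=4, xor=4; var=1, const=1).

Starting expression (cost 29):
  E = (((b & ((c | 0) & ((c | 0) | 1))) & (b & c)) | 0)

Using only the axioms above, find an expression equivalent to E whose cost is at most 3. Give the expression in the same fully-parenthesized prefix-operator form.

(b & c)   [cost 3]

1. [absorb_and →] ((c | 0) & ((c | 0) | 1))  →  (c | 0);  E = (((b & (c | 0)) & (b & c)) | 0)
2. [or_false →] (((b & (c | 0)) & (b & c)) | 0)  →  ((b & (c | 0)) & (b & c))
3. [or_false →] (c | 0)  →  c;  E = ((b & c) & (b & c))
4. [and_idem →] ((b & c) & (b & c))  →  (b & c);  cost 3 ≤ 3, done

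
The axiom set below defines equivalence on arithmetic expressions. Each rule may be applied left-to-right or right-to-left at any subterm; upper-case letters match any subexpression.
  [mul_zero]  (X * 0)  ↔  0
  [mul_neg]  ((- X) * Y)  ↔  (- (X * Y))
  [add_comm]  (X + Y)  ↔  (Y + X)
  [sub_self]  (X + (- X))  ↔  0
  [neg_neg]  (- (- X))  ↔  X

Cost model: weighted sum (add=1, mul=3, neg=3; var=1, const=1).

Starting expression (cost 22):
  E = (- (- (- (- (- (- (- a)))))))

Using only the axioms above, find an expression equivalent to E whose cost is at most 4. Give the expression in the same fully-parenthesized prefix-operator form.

(- a)   [cost 4]

1. [neg_neg →] (- (- (- (- (- (- a))))))  →  (- (- (- (- a))));  E = (- (- (- (- (- a)))))
2. [neg_neg →] (- (- (- (- (- a)))))  →  (- (- (- a)))
3. [neg_neg →] (- (- a))  →  a;  cost 4 ≤ 4, done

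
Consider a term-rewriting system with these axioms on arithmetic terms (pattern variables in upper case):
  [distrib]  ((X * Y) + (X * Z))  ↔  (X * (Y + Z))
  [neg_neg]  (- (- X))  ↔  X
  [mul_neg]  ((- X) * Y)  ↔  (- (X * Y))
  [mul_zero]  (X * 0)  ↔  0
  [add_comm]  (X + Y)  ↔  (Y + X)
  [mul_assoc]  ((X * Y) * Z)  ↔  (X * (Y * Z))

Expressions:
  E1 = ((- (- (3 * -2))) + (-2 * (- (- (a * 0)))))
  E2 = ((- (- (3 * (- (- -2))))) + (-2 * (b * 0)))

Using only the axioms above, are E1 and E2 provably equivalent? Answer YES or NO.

YES

step 1: neg_neg (→) rewrites (- (- (a * 0))) into (a * 0), now ((- (- (3 * -2))) + (-2 * (a * 0)))
step 2: neg_neg (→) rewrites (- (- (3 * -2))) into (3 * -2), now ((3 * -2) + (-2 * (a * 0)))
step 3: mul_zero (→) rewrites (a * 0) into 0, now ((3 * -2) + (-2 * 0))
step 4: neg_neg (←) rewrites (3 * -2) into (- (- (3 * -2))), now ((- (- (3 * -2))) + (-2 * 0))
step 5: neg_neg (←) rewrites -2 into (- (- -2)), now ((- (- (3 * (- (- -2))))) + (-2 * 0))
step 6: mul_zero (←) rewrites 0 into (b * 0), which is E2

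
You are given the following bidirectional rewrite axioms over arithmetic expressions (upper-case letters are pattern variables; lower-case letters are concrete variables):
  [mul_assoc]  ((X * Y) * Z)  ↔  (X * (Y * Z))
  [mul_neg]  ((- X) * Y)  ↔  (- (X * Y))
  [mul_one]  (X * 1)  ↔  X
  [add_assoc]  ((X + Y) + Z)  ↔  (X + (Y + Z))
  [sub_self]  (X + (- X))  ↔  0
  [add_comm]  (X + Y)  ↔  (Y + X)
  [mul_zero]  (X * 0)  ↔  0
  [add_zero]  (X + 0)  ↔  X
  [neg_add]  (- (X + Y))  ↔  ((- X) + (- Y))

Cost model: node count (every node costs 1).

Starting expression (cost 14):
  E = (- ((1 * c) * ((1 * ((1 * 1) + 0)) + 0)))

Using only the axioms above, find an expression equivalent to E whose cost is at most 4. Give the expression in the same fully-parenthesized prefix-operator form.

(1) ((1 * ((1 * 1) + 0)) + 0)  =[add_zero →]=  (1 * ((1 * 1) + 0))    ⊢ (- ((1 * c) * (1 * ((1 * 1) + 0))))
(2) (1 * 1)  =[mul_one →]=  1    ⊢ (- ((1 * c) * (1 * (1 + 0))))
(3) (1 + 0)  =[add_zero →]=  1    ⊢ (- ((1 * c) * (1 * 1)))
(4) (1 * 1)  =[mul_one →]=  1    ⊢ (- ((1 * c) * 1))
(5) ((1 * c) * 1)  =[mul_one →]=  (1 * c)    ⊢ cost 4, within 4

(- (1 * c))   [cost 4]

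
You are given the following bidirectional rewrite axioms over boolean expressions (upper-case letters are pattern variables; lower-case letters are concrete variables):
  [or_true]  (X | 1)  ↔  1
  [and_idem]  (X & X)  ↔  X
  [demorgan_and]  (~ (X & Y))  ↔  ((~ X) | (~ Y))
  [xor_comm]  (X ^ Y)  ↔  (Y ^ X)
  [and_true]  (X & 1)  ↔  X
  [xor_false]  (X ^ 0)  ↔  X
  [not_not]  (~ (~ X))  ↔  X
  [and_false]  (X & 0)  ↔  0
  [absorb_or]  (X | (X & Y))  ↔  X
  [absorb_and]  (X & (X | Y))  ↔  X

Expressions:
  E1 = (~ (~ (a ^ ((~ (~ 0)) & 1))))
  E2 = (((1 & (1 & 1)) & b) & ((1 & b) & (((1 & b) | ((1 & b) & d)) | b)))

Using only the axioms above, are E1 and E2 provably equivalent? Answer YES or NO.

NO

All listed rules preserve value, hence provable equivalence implies equal values everywhere; look for a separating assignment.
a=0, b=1, d=0 gives E1 ↦ 0, E2 ↦ 1; values differ ⇒ not provably equivalent.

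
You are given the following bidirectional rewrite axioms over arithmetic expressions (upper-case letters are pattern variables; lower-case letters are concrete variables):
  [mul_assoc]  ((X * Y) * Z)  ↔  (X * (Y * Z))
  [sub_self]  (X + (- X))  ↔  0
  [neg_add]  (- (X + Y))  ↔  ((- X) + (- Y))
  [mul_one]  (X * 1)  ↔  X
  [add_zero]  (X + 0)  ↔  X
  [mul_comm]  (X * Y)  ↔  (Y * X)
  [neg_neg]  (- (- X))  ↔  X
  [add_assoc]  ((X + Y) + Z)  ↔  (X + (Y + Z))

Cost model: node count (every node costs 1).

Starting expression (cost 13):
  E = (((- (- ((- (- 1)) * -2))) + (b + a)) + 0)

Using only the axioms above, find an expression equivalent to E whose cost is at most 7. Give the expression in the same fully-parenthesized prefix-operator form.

((1 * -2) + (b + a))   [cost 7]

step 1: neg_neg (→) rewrites (- (- ((- (- 1)) * -2))) into ((- (- 1)) * -2), now ((((- (- 1)) * -2) + (b + a)) + 0)
step 2: add_zero (→) rewrites ((((- (- 1)) * -2) + (b + a)) + 0) into (((- (- 1)) * -2) + (b + a))
step 3: neg_neg (→) rewrites (- (- 1)) into 1, reaching cost 7 (bound 7)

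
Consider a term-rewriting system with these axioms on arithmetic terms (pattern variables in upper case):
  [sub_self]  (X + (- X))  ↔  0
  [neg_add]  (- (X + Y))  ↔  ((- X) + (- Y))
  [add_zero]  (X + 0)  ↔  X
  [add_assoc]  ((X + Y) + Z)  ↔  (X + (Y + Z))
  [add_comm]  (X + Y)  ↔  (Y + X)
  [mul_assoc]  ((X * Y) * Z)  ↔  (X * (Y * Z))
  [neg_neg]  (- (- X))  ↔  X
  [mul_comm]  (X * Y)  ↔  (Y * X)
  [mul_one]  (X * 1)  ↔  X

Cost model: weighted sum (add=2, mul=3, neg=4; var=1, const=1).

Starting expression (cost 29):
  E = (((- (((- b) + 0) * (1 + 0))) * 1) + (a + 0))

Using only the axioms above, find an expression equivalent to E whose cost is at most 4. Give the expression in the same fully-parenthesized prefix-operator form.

(b + a)   [cost 4]

step 1: add_zero (→) rewrites ((- b) + 0) into (- b), now (((- ((- b) * (1 + 0))) * 1) + (a + 0))
step 2: add_zero (→) rewrites (a + 0) into a, now (((- ((- b) * (1 + 0))) * 1) + a)
step 3: mul_one (→) rewrites ((- ((- b) * (1 + 0))) * 1) into (- ((- b) * (1 + 0))), now ((- ((- b) * (1 + 0))) + a)
step 4: add_zero (→) rewrites (1 + 0) into 1, now ((- ((- b) * 1)) + a)
step 5: mul_one (→) rewrites ((- b) * 1) into (- b), now ((- (- b)) + a)
step 6: neg_neg (→) rewrites (- (- b)) into b, reaching cost 4 (bound 4)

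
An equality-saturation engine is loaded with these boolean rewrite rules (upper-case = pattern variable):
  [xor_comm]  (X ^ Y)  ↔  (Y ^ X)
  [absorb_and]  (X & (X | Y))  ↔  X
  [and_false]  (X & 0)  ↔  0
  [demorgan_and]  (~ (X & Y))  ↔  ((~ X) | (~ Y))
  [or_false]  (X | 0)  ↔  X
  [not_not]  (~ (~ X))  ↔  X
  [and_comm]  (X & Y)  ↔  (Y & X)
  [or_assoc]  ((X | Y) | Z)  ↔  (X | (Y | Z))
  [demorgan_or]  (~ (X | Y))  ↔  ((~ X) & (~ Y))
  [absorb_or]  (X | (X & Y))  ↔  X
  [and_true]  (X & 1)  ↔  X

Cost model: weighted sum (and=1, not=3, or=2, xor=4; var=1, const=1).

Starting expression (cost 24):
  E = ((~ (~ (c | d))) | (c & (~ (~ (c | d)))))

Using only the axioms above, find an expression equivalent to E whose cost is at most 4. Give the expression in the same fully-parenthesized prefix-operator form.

1. [and_comm →] (c & (~ (~ (c | d))))  →  ((~ (~ (c | d))) & c);  E = ((~ (~ (c | d))) | ((~ (~ (c | d))) & c))
2. [absorb_or →] ((~ (~ (c | d))) | ((~ (~ (c | d))) & c))  →  (~ (~ (c | d)))
3. [not_not →] (~ (~ (c | d)))  →  (c | d);  cost 4 ≤ 4, done

(c | d)   [cost 4]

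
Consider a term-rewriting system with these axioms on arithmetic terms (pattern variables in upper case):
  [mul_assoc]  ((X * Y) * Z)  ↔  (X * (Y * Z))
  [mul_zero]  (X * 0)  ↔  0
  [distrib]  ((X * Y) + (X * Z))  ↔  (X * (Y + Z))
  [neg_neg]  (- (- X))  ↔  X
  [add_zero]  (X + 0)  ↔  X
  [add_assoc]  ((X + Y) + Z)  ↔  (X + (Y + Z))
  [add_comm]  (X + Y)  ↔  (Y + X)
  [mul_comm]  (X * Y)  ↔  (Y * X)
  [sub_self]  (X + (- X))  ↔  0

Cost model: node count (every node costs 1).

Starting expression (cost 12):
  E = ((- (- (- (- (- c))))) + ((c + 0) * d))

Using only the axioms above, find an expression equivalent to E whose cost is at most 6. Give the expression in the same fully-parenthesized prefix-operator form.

1. [add_zero →] (c + 0)  →  c;  E = ((- (- (- (- (- c))))) + (c * d))
2. [neg_neg →] (- (- (- (- c))))  →  (- (- c));  E = ((- (- (- c))) + (c * d))
3. [neg_neg →] (- (- c))  →  c;  cost 6 ≤ 6, done

((- c) + (c * d))   [cost 6]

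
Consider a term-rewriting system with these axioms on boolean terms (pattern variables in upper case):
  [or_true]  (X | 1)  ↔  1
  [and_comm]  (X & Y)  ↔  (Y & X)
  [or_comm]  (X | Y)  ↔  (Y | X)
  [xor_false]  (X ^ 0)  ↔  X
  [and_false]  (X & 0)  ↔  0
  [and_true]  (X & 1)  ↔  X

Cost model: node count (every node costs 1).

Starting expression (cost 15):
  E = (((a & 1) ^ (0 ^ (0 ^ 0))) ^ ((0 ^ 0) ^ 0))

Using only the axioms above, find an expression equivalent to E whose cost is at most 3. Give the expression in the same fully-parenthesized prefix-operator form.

1. [xor_false →] (0 ^ 0)  →  0;  E = (((a & 1) ^ (0 ^ 0)) ^ ((0 ^ 0) ^ 0))
2. [xor_false →] (0 ^ 0)  →  0;  E = (((a & 1) ^ (0 ^ 0)) ^ (0 ^ 0))
3. [xor_false →] (0 ^ 0)  →  0;  E = (((a & 1) ^ (0 ^ 0)) ^ 0)
4. [xor_false →] (0 ^ 0)  →  0;  E = (((a & 1) ^ 0) ^ 0)
5. [xor_false →] (((a & 1) ^ 0) ^ 0)  →  ((a & 1) ^ 0)
6. [xor_false →] ((a & 1) ^ 0)  →  (a & 1);  cost 3 ≤ 3, done

(a & 1)   [cost 3]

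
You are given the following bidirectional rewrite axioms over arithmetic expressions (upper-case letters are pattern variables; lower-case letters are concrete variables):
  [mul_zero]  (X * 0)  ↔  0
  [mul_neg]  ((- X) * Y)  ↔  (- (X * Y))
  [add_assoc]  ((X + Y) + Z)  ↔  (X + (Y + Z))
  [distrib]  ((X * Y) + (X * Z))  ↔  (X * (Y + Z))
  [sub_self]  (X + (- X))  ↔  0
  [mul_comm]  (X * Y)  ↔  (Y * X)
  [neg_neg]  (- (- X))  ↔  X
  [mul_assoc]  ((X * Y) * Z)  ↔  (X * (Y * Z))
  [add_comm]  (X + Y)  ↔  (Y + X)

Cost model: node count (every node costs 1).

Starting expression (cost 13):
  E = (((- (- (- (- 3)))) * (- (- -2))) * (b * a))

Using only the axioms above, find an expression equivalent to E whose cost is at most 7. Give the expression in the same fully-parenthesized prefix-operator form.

step 1: neg_neg (→) rewrites (- (- (- (- 3)))) into (- (- 3)), now (((- (- 3)) * (- (- -2))) * (b * a))
step 2: neg_neg (→) rewrites (- (- 3)) into 3, now ((3 * (- (- -2))) * (b * a))
step 3: neg_neg (→) rewrites (- (- -2)) into -2, reaching cost 7 (bound 7)

((3 * -2) * (b * a))   [cost 7]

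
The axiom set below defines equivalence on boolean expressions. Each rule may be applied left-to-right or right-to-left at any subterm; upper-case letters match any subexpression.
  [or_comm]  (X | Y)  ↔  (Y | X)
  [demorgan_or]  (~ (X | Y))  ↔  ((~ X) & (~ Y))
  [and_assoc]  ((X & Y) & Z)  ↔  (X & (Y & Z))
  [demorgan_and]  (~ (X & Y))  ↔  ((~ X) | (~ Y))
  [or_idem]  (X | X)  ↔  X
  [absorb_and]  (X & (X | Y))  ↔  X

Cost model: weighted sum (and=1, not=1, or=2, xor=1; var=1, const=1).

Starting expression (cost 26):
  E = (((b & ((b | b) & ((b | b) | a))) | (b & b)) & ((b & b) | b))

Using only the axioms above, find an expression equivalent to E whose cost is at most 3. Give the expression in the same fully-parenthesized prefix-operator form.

step 1: absorb_and (→) rewrites ((b | b) & ((b | b) | a)) into (b | b), now (((b & (b | b)) | (b & b)) & ((b & b) | b))
step 2: or_idem (→) rewrites (b | b) into b, now (((b & b) | (b & b)) & ((b & b) | b))
step 3: or_idem (→) rewrites ((b & b) | (b & b)) into (b & b), now ((b & b) & ((b & b) | b))
step 4: absorb_and (→) rewrites ((b & b) & ((b & b) | b)) into (b & b), reaching cost 3 (bound 3)

(b & b)   [cost 3]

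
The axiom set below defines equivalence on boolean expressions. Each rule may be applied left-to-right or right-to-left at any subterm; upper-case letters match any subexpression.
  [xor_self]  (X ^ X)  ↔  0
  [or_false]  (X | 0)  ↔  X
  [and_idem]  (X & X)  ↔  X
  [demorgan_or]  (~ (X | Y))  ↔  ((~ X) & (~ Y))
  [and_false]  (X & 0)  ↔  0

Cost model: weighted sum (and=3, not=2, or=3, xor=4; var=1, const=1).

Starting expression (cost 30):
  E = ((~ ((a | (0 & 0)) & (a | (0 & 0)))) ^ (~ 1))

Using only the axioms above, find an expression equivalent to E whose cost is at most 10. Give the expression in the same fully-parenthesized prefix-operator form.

step 1: and_idem (→) rewrites ((a | (0 & 0)) & (a | (0 & 0))) into (a | (0 & 0)), now ((~ (a | (0 & 0))) ^ (~ 1))
step 2: and_idem (→) rewrites (0 & 0) into 0, now ((~ (a | 0)) ^ (~ 1))
step 3: or_false (→) rewrites (a | 0) into a, reaching cost 10 (bound 10)

((~ a) ^ (~ 1))   [cost 10]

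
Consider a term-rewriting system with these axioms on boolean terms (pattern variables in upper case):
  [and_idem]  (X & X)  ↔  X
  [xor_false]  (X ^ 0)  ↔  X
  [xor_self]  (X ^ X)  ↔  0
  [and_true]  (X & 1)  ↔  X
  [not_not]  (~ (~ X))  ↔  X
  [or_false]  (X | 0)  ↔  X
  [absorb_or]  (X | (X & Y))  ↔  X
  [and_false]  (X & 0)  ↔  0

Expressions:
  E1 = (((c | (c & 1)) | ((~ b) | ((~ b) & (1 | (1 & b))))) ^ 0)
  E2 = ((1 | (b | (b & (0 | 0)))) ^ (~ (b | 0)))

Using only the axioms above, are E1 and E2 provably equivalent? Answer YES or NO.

All listed rules preserve value, hence provable equivalence implies equal values everywhere; look for a separating assignment.
b=0, c=0 gives E1 ↦ 1, E2 ↦ 0; values differ ⇒ not provably equivalent.

NO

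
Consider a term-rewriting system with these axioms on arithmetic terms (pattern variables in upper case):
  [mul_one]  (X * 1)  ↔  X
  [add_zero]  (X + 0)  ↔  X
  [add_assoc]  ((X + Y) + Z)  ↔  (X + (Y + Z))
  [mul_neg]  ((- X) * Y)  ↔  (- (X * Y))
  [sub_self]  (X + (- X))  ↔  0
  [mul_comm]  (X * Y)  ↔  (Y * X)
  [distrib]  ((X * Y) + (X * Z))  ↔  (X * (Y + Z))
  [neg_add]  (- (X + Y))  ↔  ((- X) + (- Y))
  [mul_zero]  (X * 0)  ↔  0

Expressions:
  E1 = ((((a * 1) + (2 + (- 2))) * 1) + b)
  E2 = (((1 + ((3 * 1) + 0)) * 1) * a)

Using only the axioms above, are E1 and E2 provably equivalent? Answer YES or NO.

NO

Every axiom is a valid identity, so a rewrite proof would force E1 and E2 to agree under every assignment.
At a=0, b=1: E1 = 1 but E2 = 0; they differ, so no derivation exists.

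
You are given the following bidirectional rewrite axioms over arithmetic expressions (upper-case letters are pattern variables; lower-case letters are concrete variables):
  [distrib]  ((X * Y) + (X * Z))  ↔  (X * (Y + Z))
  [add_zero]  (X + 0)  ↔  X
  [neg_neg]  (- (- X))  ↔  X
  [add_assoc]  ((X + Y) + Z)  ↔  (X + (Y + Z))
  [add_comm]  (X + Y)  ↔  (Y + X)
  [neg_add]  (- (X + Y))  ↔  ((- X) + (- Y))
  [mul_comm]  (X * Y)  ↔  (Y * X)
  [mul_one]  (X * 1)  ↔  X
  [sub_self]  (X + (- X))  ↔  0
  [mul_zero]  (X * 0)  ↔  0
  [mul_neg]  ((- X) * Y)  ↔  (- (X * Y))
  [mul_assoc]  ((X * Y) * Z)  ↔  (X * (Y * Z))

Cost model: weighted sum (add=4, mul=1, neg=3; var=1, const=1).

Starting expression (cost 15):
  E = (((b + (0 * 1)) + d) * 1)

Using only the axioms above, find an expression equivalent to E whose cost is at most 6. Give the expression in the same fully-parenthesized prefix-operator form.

1. [mul_one →] (0 * 1)  →  0;  E = (((b + 0) + d) * 1)
2. [add_zero →] (b + 0)  →  b;  E = ((b + d) * 1)
3. [mul_one →] ((b + d) * 1)  →  (b + d);  cost 6 ≤ 6, done

(b + d)   [cost 6]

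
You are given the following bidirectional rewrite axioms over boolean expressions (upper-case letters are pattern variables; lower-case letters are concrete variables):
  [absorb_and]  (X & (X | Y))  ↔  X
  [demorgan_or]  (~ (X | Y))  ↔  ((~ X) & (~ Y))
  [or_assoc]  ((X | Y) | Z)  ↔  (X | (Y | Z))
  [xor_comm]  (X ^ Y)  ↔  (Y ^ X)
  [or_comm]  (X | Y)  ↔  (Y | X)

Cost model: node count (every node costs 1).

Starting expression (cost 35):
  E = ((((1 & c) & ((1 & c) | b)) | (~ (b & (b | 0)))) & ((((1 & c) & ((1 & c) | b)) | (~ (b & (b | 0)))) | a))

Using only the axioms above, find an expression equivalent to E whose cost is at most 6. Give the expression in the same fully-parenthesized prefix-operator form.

step 1: absorb_and (→) rewrites ((((1 & c) & ((1 & c) | b)) | (~ (b & (b | 0)))) & ((((1 & c) & ((1 & c) | b)) | (~ (b & (b | 0)))) | a)) into (((1 & c) & ((1 & c) | b)) | (~ (b & (b | 0))))
step 2: absorb_and (→) rewrites ((1 & c) & ((1 & c) | b)) into (1 & c), now ((1 & c) | (~ (b & (b | 0))))
step 3: absorb_and (→) rewrites (b & (b | 0)) into b, reaching cost 6 (bound 6)

((1 & c) | (~ b))   [cost 6]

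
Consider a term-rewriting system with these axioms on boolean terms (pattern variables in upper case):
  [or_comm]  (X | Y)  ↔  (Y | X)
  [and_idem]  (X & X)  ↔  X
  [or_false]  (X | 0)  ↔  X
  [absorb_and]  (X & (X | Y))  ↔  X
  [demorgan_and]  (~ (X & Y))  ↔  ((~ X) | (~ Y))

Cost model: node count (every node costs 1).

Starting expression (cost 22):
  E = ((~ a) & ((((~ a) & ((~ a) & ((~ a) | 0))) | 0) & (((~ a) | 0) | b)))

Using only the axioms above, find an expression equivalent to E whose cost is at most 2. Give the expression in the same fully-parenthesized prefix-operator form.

1. [absorb_and →] ((~ a) & ((~ a) | 0))  →  (~ a);  E = ((~ a) & ((((~ a) & (~ a)) | 0) & (((~ a) | 0) | b)))
2. [and_idem →] ((~ a) & (~ a))  →  (~ a);  E = ((~ a) & (((~ a) | 0) & (((~ a) | 0) | b)))
3. [absorb_and →] (((~ a) | 0) & (((~ a) | 0) | b))  →  ((~ a) | 0);  E = ((~ a) & ((~ a) | 0))
4. [absorb_and →] ((~ a) & ((~ a) | 0))  →  (~ a);  cost 2 ≤ 2, done

(~ a)   [cost 2]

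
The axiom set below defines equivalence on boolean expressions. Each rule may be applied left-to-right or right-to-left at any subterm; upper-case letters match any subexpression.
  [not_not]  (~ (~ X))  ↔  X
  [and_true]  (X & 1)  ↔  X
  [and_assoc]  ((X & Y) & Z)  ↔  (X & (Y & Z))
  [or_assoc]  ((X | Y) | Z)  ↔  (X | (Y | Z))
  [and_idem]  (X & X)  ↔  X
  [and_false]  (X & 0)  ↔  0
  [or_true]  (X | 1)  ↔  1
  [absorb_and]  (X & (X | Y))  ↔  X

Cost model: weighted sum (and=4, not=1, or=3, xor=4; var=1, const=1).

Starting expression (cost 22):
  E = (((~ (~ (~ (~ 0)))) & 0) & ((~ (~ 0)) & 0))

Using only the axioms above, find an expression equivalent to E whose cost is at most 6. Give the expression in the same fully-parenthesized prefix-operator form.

step 1: not_not (→) rewrites (~ (~ 0)) into 0, now (((~ (~ 0)) & 0) & ((~ (~ 0)) & 0))
step 2: and_idem (→) rewrites (((~ (~ 0)) & 0) & ((~ (~ 0)) & 0)) into ((~ (~ 0)) & 0)
step 3: not_not (→) rewrites (~ (~ 0)) into 0, reaching cost 6 (bound 6)

(0 & 0)   [cost 6]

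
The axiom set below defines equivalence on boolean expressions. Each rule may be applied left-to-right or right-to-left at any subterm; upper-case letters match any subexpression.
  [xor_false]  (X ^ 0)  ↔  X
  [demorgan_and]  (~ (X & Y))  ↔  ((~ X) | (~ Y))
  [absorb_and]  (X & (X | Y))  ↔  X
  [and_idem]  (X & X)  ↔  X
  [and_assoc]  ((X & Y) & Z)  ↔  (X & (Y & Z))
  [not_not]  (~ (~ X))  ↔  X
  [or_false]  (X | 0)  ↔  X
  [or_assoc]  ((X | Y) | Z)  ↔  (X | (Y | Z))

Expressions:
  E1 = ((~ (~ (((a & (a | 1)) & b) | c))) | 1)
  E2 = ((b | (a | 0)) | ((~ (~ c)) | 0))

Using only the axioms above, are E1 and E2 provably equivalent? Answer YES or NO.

Every axiom is a valid identity, so a rewrite proof would force E1 and E2 to agree under every assignment.
At a=0, b=0, c=0: E1 = 1 but E2 = 0; they differ, so no derivation exists.

NO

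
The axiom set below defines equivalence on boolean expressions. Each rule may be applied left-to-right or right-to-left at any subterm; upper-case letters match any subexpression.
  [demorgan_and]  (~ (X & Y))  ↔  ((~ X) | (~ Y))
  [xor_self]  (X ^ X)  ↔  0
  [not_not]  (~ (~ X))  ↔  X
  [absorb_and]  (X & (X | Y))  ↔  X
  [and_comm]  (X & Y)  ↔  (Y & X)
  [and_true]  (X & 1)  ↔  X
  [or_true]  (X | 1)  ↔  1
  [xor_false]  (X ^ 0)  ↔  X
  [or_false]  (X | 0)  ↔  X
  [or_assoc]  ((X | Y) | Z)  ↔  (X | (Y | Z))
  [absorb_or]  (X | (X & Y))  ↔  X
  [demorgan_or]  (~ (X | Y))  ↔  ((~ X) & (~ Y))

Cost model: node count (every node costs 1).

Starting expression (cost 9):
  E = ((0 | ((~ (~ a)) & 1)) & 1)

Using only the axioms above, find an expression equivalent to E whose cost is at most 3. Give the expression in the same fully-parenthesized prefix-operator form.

step 1: and_true (→) rewrites ((~ (~ a)) & 1) into (~ (~ a)), now ((0 | (~ (~ a))) & 1)
step 2: not_not (→) rewrites (~ (~ a)) into a, now ((0 | a) & 1)
step 3: and_true (→) rewrites ((0 | a) & 1) into (0 | a), reaching cost 3 (bound 3)

(0 | a)   [cost 3]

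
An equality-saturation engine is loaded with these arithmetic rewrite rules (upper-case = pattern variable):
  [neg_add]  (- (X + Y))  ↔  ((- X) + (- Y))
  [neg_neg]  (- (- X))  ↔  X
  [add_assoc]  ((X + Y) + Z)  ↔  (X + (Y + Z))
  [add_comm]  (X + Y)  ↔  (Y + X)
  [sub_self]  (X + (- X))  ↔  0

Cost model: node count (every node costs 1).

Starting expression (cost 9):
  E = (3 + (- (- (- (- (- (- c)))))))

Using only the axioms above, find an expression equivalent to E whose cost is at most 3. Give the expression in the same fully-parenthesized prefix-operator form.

(1) (- (- (- (- (- (- c))))))  =[neg_neg →]=  (- (- (- (- c))))    ⊢ (3 + (- (- (- (- c)))))
(2) (- (- (- c)))  =[neg_neg →]=  (- c)    ⊢ (3 + (- (- c)))
(3) (- (- c))  =[neg_neg →]=  c    ⊢ cost 3, within 3

(3 + c)   [cost 3]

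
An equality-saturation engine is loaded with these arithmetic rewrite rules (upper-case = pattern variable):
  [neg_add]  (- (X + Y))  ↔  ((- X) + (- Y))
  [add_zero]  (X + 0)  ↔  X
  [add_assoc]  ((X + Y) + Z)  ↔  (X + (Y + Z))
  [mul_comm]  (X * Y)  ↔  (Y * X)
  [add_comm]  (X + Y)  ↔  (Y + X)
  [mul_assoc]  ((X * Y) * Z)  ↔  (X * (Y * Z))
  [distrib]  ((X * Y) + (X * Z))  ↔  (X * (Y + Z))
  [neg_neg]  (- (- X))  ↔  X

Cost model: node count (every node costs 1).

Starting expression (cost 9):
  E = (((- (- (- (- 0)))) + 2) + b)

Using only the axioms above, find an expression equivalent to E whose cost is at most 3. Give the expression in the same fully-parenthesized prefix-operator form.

(2 + b)   [cost 3]

(1) (- (- (- 0)))  =[neg_neg →]=  (- 0)    ⊢ (((- (- 0)) + 2) + b)
(2) (- (- 0))  =[neg_neg →]=  0    ⊢ ((0 + 2) + b)
(3) (0 + 2)  =[add_comm →]=  (2 + 0)    ⊢ ((2 + 0) + b)
(4) (2 + 0)  =[add_zero →]=  2    ⊢ cost 3, within 3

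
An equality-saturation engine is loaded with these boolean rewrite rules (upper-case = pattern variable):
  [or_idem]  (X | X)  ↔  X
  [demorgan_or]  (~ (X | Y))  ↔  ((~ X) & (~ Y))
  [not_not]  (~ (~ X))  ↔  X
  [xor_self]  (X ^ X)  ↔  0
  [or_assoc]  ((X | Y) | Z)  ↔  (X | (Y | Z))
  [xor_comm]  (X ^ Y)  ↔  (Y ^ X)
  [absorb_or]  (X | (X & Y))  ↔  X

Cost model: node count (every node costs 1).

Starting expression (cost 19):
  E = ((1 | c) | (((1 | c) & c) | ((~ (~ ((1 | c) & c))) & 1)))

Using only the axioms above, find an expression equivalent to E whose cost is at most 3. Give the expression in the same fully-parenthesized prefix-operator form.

(1 | c)   [cost 3]

(1) (~ (~ ((1 | c) & c)))  =[not_not →]=  ((1 | c) & c)    ⊢ ((1 | c) | (((1 | c) & c) | (((1 | c) & c) & 1)))
(2) (((1 | c) & c) | (((1 | c) & c) & 1))  =[absorb_or →]=  ((1 | c) & c)    ⊢ ((1 | c) | ((1 | c) & c))
(3) ((1 | c) | ((1 | c) & c))  =[absorb_or →]=  (1 | c)    ⊢ cost 3, within 3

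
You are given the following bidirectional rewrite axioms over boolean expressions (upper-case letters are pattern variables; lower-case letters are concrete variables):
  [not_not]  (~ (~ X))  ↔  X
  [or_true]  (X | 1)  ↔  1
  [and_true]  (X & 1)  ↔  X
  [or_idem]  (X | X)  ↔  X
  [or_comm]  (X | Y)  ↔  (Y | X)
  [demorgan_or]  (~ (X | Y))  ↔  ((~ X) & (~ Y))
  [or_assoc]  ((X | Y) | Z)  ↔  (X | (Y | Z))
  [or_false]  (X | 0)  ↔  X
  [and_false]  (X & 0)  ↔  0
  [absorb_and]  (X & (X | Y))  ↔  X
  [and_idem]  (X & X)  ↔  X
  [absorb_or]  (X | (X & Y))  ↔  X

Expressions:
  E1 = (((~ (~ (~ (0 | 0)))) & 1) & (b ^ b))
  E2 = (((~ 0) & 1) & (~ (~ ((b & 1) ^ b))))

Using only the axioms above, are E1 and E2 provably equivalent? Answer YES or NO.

(1) ((~ (~ (~ (0 | 0)))) & 1)  =[and_true →]=  (~ (~ (~ (0 | 0))))    ⊢ ((~ (~ (~ (0 | 0)))) & (b ^ b))
(2) (0 | 0)  =[or_idem →]=  0    ⊢ ((~ (~ (~ 0))) & (b ^ b))
(3) (~ (~ (~ 0)))  =[not_not →]=  (~ 0)    ⊢ ((~ 0) & (b ^ b))
(4) (b ^ b)  =[not_not ←]=  (~ (~ (b ^ b)))    ⊢ ((~ 0) & (~ (~ (b ^ b))))
(5) b  =[and_true ←]=  (b & 1)    ⊢ ((~ 0) & (~ (~ ((b & 1) ^ b))))
(6) (~ 0)  =[and_true ←]=  ((~ 0) & 1)    ⊢ E2

YES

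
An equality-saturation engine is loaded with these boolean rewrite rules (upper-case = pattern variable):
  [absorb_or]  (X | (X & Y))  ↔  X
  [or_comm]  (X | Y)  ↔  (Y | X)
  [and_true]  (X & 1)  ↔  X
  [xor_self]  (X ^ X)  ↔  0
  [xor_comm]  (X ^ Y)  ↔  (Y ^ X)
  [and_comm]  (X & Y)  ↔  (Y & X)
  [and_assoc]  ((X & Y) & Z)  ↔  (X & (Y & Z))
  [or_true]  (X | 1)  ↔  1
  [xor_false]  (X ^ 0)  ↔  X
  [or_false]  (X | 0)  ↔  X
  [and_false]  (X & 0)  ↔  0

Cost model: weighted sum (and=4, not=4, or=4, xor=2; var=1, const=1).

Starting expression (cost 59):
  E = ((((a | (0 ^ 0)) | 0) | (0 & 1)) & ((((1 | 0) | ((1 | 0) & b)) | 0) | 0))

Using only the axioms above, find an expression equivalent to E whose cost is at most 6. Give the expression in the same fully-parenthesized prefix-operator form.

(0 | a)   [cost 6]

step 1: or_false (→) rewrites (((1 | 0) | ((1 | 0) & b)) | 0) into ((1 | 0) | ((1 | 0) & b)), now ((((a | (0 ^ 0)) | 0) | (0 & 1)) & (((1 | 0) | ((1 | 0) & b)) | 0))
step 2: and_comm (→) rewrites (0 & 1) into (1 & 0), now ((((a | (0 ^ 0)) | 0) | (1 & 0)) & (((1 | 0) | ((1 | 0) & b)) | 0))
step 3: absorb_or (→) rewrites ((1 | 0) | ((1 | 0) & b)) into (1 | 0), now ((((a | (0 ^ 0)) | 0) | (1 & 0)) & ((1 | 0) | 0))
step 4: xor_false (→) rewrites (0 ^ 0) into 0, now ((((a | 0) | 0) | (1 & 0)) & ((1 | 0) | 0))
step 5: or_false (→) rewrites (1 | 0) into 1, now ((((a | 0) | 0) | (1 & 0)) & (1 | 0))
step 6: or_false (→) rewrites (1 | 0) into 1, now ((((a | 0) | 0) | (1 & 0)) & 1)
step 7: and_false (→) rewrites (1 & 0) into 0, now ((((a | 0) | 0) | 0) & 1)
step 8: or_comm (→) rewrites ((a | 0) | 0) into (0 | (a | 0)), now (((0 | (a | 0)) | 0) & 1)
step 9: or_false (→) rewrites ((0 | (a | 0)) | 0) into (0 | (a | 0)), now ((0 | (a | 0)) & 1)
step 10: or_false (→) rewrites (a | 0) into a, now ((0 | a) & 1)
step 11: and_true (→) rewrites ((0 | a) & 1) into (0 | a), reaching cost 6 (bound 6)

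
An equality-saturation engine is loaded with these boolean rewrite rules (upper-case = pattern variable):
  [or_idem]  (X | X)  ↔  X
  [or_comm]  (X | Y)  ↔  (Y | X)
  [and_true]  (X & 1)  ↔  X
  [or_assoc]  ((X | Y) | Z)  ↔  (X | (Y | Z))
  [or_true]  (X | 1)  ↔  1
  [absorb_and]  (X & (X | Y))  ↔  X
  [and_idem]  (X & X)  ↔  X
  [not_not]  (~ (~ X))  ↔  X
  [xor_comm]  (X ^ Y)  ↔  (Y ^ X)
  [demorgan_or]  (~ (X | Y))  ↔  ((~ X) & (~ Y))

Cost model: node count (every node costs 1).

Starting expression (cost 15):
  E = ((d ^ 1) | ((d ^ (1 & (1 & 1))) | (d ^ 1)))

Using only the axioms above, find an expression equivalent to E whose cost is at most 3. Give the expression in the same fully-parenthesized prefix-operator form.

step 1: and_true (→) rewrites (1 & 1) into 1, now ((d ^ 1) | ((d ^ (1 & 1)) | (d ^ 1)))
step 2: and_idem (→) rewrites (1 & 1) into 1, now ((d ^ 1) | ((d ^ 1) | (d ^ 1)))
step 3: or_idem (→) rewrites ((d ^ 1) | (d ^ 1)) into (d ^ 1), now ((d ^ 1) | (d ^ 1))
step 4: or_idem (→) rewrites ((d ^ 1) | (d ^ 1)) into (d ^ 1), reaching cost 3 (bound 3)

(d ^ 1)   [cost 3]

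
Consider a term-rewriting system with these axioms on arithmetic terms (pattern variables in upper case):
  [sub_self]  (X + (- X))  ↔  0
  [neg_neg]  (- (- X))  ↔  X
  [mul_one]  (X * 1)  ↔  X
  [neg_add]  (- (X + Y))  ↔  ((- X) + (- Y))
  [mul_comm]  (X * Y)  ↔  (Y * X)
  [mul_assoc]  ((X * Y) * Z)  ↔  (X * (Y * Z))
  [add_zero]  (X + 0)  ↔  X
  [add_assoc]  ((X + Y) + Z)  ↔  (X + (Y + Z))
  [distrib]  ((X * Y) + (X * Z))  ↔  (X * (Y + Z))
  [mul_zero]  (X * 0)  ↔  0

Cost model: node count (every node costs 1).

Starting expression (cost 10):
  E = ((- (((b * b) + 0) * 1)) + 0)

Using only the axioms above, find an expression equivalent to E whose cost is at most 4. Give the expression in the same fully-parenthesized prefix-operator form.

(- (b * b))   [cost 4]

(1) ((b * b) + 0)  =[add_zero →]=  (b * b)    ⊢ ((- ((b * b) * 1)) + 0)
(2) ((b * b) * 1)  =[mul_assoc →]=  (b * (b * 1))    ⊢ ((- (b * (b * 1))) + 0)
(3) (b * 1)  =[mul_one →]=  b    ⊢ ((- (b * b)) + 0)
(4) ((- (b * b)) + 0)  =[add_zero →]=  (- (b * b))    ⊢ cost 4, within 4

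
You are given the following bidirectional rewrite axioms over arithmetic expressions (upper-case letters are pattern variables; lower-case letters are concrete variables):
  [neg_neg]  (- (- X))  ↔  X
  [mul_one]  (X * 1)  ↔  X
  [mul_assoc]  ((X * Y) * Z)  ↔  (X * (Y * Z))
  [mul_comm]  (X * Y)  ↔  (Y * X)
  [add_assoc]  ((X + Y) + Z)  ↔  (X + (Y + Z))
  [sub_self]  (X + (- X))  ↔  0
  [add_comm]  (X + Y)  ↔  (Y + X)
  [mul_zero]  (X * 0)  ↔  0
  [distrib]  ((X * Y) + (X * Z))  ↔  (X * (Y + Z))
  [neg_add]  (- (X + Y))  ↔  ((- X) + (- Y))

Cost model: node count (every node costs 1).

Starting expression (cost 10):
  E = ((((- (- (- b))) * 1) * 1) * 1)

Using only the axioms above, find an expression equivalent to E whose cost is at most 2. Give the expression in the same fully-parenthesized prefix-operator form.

(- b)   [cost 2]

1. [mul_one →] ((- (- (- b))) * 1)  →  (- (- (- b)));  E = (((- (- (- b))) * 1) * 1)
2. [mul_one →] (((- (- (- b))) * 1) * 1)  →  ((- (- (- b))) * 1)
3. [mul_one →] ((- (- (- b))) * 1)  →  (- (- (- b)))
4. [neg_neg →] (- (- (- b)))  →  (- b);  cost 2 ≤ 2, done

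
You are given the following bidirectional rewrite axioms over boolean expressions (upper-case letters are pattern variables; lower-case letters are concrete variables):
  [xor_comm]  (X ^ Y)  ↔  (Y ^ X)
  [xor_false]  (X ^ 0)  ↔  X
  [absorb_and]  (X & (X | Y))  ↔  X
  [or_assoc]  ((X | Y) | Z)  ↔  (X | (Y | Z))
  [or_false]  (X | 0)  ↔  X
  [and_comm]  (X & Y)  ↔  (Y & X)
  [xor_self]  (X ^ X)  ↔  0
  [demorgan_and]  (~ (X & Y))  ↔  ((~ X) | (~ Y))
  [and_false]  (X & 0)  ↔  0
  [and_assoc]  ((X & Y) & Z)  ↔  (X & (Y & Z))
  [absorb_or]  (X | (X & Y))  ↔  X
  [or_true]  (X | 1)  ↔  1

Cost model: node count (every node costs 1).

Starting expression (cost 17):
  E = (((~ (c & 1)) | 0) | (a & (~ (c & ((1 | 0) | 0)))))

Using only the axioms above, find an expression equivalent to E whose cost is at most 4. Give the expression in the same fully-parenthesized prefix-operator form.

(~ (c & 1))   [cost 4]

(1) (1 | 0)  =[or_false →]=  1    ⊢ (((~ (c & 1)) | 0) | (a & (~ (c & (1 | 0)))))
(2) ((~ (c & 1)) | 0)  =[or_false →]=  (~ (c & 1))    ⊢ ((~ (c & 1)) | (a & (~ (c & (1 | 0)))))
(3) (a & (~ (c & (1 | 0))))  =[and_comm →]=  ((~ (c & (1 | 0))) & a)    ⊢ ((~ (c & 1)) | ((~ (c & (1 | 0))) & a))
(4) (1 | 0)  =[or_false →]=  1    ⊢ ((~ (c & 1)) | ((~ (c & 1)) & a))
(5) ((~ (c & 1)) | ((~ (c & 1)) & a))  =[absorb_or →]=  (~ (c & 1))    ⊢ cost 4, within 4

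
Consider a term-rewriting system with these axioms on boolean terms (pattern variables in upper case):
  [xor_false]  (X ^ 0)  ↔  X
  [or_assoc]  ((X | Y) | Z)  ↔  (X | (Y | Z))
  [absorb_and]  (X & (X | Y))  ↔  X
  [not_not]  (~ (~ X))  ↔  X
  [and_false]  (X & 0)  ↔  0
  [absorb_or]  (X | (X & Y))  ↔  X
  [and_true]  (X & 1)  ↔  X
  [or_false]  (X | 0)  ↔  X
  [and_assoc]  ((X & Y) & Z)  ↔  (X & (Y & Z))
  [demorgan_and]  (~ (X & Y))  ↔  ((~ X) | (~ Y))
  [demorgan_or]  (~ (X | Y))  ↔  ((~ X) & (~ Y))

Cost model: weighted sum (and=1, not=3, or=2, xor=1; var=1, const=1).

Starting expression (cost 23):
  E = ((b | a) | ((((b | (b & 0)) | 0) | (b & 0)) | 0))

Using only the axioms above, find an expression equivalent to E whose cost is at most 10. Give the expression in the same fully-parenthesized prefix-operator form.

(1) ((b | (b & 0)) | 0)  =[or_false →]=  (b | (b & 0))    ⊢ ((b | a) | (((b | (b & 0)) | (b & 0)) | 0))
(2) (b | (b & 0))  =[absorb_or →]=  b    ⊢ ((b | a) | ((b | (b & 0)) | 0))
(3) (b | (b & 0))  =[absorb_or →]=  b    ⊢ cost 10, within 10

((b | a) | (b | 0))   [cost 10]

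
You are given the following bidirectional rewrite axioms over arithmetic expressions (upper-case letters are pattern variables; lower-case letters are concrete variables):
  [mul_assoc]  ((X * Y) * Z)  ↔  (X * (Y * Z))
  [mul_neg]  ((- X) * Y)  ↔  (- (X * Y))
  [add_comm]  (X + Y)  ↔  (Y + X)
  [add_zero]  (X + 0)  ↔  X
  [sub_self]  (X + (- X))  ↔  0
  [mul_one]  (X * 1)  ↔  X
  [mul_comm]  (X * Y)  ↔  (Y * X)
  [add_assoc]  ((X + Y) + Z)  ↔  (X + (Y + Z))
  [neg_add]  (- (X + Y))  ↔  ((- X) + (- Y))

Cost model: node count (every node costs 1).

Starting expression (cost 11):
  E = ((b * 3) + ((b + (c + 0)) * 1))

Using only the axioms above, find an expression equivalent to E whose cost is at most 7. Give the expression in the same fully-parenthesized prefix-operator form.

((3 * b) + (b + c))   [cost 7]

step 1: add_zero (→) rewrites (c + 0) into c, now ((b * 3) + ((b + c) * 1))
step 2: mul_comm (→) rewrites (b * 3) into (3 * b), now ((3 * b) + ((b + c) * 1))
step 3: mul_one (→) rewrites ((b + c) * 1) into (b + c), reaching cost 7 (bound 7)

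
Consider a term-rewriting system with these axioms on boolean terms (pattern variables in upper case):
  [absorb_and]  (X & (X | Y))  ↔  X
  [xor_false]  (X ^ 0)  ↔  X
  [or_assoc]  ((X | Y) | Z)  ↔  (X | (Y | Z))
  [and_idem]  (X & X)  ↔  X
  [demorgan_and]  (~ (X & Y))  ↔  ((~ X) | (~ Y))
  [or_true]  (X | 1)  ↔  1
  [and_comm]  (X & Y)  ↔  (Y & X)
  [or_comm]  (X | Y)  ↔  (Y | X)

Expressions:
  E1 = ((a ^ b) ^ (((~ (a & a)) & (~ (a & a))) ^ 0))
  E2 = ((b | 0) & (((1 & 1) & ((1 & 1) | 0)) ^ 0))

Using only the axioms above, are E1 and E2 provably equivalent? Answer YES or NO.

All listed rules preserve value, hence provable equivalence implies equal values everywhere; look for a separating assignment.
a=0, b=0 gives E1 ↦ 1, E2 ↦ 0; values differ ⇒ not provably equivalent.

NO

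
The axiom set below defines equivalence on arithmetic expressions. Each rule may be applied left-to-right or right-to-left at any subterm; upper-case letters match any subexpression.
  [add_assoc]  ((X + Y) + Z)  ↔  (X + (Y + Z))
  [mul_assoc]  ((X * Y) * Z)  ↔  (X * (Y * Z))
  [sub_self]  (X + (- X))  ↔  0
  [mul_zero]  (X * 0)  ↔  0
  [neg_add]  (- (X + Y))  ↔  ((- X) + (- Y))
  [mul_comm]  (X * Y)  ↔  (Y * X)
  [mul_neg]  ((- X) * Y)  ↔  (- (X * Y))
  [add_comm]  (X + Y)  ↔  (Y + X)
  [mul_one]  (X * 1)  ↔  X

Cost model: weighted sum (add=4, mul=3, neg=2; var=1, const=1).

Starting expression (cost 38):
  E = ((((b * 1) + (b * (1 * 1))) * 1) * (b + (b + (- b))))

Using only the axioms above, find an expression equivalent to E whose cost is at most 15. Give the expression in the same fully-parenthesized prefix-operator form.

(1) (1 * 1)  =[mul_one →]=  1    ⊢ ((((b * 1) + (b * 1)) * 1) * (b + (b + (- b))))
(2) (b * 1)  =[mul_one →]=  b    ⊢ (((b + (b * 1)) * 1) * (b + (b + (- b))))
(3) (b * 1)  =[mul_one →]=  b    ⊢ (((b + b) * 1) * (b + (b + (- b))))
(4) ((b + b) * 1)  =[mul_one →]=  (b + b)    ⊢ ((b + b) * (b + (b + (- b))))
(5) (b + (- b))  =[sub_self →]=  0    ⊢ cost 15, within 15

((b + b) * (b + 0))   [cost 15]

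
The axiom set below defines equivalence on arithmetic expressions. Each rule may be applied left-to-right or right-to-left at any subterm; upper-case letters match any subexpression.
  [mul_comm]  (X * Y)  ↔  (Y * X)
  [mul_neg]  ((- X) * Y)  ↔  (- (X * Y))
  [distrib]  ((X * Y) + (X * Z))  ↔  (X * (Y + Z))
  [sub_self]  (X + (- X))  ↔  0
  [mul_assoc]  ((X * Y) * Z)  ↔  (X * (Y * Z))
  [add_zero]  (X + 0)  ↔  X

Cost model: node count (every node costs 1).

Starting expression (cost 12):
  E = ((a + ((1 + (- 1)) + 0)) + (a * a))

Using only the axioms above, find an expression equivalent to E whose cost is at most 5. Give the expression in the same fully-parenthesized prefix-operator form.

(a + (a * a))   [cost 5]

(1) ((1 + (- 1)) + 0)  =[add_zero →]=  (1 + (- 1))    ⊢ ((a + (1 + (- 1))) + (a * a))
(2) (1 + (- 1))  =[sub_self →]=  0    ⊢ ((a + 0) + (a * a))
(3) (a + 0)  =[add_zero →]=  a    ⊢ cost 5, within 5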